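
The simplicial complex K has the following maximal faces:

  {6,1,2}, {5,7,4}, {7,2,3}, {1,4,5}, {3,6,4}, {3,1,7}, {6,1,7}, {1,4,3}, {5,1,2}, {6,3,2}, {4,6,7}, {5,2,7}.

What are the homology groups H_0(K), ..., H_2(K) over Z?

Order the vertices as 1 < 2 < 3 < 4 < 5 < 6 < 7. Listing each simplex with vertices in this order, K has dimension 2 with simplices:

  0-simplices (7): [1], [2], [3], [4], [5], [6], [7]
  1-simplices (18): [1,2], [1,3], [1,4], [1,5], [1,6], [1,7], [2,3], [2,5], [2,6], [2,7], [3,4], [3,6], [3,7], [4,5], [4,6], [4,7], [5,7], [6,7]
  2-simplices (12): [1,2,5], [1,2,6], [1,3,4], [1,3,7], [1,4,5], [1,6,7], [2,3,6], [2,3,7], [2,5,7], [3,4,6], [4,5,7], [4,6,7]

Hence C_0 ≅ Z^7, C_1 ≅ Z^18, C_2 ≅ Z^12.

∂_1: C_1 → C_0 sends each edge [p,q] (with p < q) to q − p. For instance
  ∂[1,3] = [3] − [1].
As a 7×18 matrix over Z this has rank 6, with invariant factors (1,1,1,1,1,1).

Boundary ∂_2: C_2 → C_1 sends each 2-simplex [p,q,r] to [q,r] − [p,r] + [p,q]. For instance
  ∂[2,3,7] = [3,7] − [2,7] + [2,3],
  ∂[1,3,4] = [3,4] − [1,4] + [1,3].
This gives a 18×12 integer matrix of rank 12; reducing to Smith normal form yields diagonal entries (1,1,1,1,1,1,1,1,1,1,1,2).

Now H_k = ker ∂_k / im ∂_{k+1}, so:

  H_0: rank C_0 − rank ∂_1 = 7 − 6 = 1, and the invariant factors of ∂_1 are all 1, so H_0 ≅ Z.
  H_1: rank ker ∂_1 − rank ∂_2 = (18 − 6) − 12 = 0, and ∂_2 has invariant factor 2 > 1, so H_1 ≅ Z/2.
  H_2: rank ker ∂_2 − rank ∂_3 = (12 − 12) − 0 = 0, and there is no ∂_3, so H_2 ≅ 0.

(K is a triangulation of the real projective plane RP^2.)

H_0 ≅ Z,  H_1 ≅ Z/2,  H_2 = 0.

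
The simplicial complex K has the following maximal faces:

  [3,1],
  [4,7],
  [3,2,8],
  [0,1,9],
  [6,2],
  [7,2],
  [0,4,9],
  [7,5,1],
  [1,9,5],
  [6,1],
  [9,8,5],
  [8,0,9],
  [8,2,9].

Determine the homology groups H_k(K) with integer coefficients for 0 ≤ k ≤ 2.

Take the total order 0 < 1 < 2 < 3 < 4 < 5 < 6 < 7 < 8 < 9 on the vertex set. Then K (dimension 2) consists of the simplices:

  0-simplices (10): [0], [1], [2], [3], [4], [5], [6], [7], [8], [9]
  1-simplices (21): [0,1], [0,4], [0,8], [0,9], [1,3], [1,5], [1,6], [1,7], [1,9], [2,3], [2,6], [2,7], [2,8], [2,9], [3,8], [4,7], [4,9], [5,7], [5,8], [5,9], [8,9]
  2-simplices (8): [0,1,9], [0,4,9], [0,8,9], [1,5,7], [1,5,9], [2,3,8], [2,8,9], [5,8,9]

so the chain groups are C_0 ≅ Z^10, C_1 ≅ Z^21, C_2 ≅ Z^8.

Boundary ∂_1: C_1 → C_0 sends each edge [p,q] (with p < q) to q − p. For instance
  ∂[1,6] = [6] − [1].
As a 10×21 matrix over Z this has rank 9, with invariant factors (1,1,1,1,1,1,1,1,1).

The boundary map ∂_2: C_2 → C_1 maps a triangle to the signed sum of its edges. For instance
  ∂[1,5,7] = [5,7] − [1,7] + [1,5],
  ∂[2,8,9] = [8,9] − [2,9] + [2,8].
The 21×8 boundary matrix has rank 8 and Smith normal form diag(1,1,1,1,1,1,1,1).

Now H_k = ker ∂_k / im ∂_{k+1}, so:

  H_0: rank C_0 − rank ∂_1 = 10 − 9 = 1, and the invariant factors of ∂_1 are all 1, so H_0 = Z.
  H_1: rank ker ∂_1 − rank ∂_2 = (21 − 9) − 8 = 4, and the invariant factors of ∂_2 are all 1, so H_1 = Z^4.
  H_2: rank ker ∂_2 − rank ∂_3 = (8 − 8) − 0 = 0, and there is no ∂_3, so H_2 = 0.

As a check, the Euler characteristic is 10 − 21 + 8 = -3, which agrees with 1 − 4 + 0 = -3.

H_0 ≅ Z,  H_1 ≅ Z^4,  H_2 = 0.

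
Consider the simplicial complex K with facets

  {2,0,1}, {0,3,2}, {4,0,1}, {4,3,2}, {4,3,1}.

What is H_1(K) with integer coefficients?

H_1 ≅ Z.

Fix the vertex order 0 < 1 < 2 < 3 < 4 and write every simplex with vertices in increasing order. Then dim K = 2 and the simplices of K are:

  0-simplices (5): [0], [1], [2], [3], [4]
  1-simplices (10): [0,1], [0,2], [0,3], [0,4], [1,2], [1,3], [1,4], [2,3], [2,4], [3,4]
  2-simplices (5): [0,1,2], [0,1,4], [0,2,3], [1,3,4], [2,3,4]

giving chain groups C_0 ≅ Z^5, C_1 ≅ Z^10, C_2 ≅ Z^5.

∂_1: C_1 → C_0 maps an edge to its endpoints' difference, ∂[p,q] = q − p. For instance
  ∂[0,2] = [2] − [0].
This gives a 5×10 integer matrix of rank 4; reducing to Smith normal form yields diagonal entries (1,1,1,1).

The boundary map ∂_2: C_2 → C_1 acts by ∂[p,q,r] = [q,r] − [p,r] + [p,q]. For instance
  ∂[0,1,2] = [1,2] − [0,2] + [0,1],
  ∂[0,2,3] = [2,3] − [0,3] + [0,2].
This gives a 10×5 integer matrix of rank 5; reducing to Smith normal form yields diagonal entries (1,1,1,1,1).

Now H_k = ker ∂_k / im ∂_{k+1}, so:

  H_1: rank ker ∂_1 − rank ∂_2 = (10 − 4) − 5 = 1, and the invariant factors of ∂_2 are all 1, so H_1 = Z.

(K is a triangulation of the Möbius band.)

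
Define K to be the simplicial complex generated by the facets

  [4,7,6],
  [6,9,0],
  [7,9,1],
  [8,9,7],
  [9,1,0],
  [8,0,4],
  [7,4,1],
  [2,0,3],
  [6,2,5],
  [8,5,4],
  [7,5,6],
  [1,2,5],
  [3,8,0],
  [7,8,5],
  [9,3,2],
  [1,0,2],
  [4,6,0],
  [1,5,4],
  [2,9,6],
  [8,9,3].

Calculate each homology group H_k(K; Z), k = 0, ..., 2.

Order the vertices as 0 < 1 < 2 < 3 < 4 < 5 < 6 < 7 < 8 < 9. Listing each simplex with vertices in this order, K has dimension 2 with simplices:

  0-simplices (10): [0], [1], [2], [3], [4], [5], [6], [7], [8], [9]
  1-simplices (30): (30 of them)
  2-simplices (20): (20 of them)

so the chain groups are C_0 ≅ Z^10, C_1 ≅ Z^30, C_2 ≅ Z^20.

Boundary ∂_1: C_1 → C_0 sends each edge [p,q] (with p < q) to q − p. For instance
  ∂[0,1] = [1] − [0].
This gives a 10×30 integer matrix of rank 9; reducing to Smith normal form yields diagonal entries (1,1,1,1,1,1,1,1,1).

The boundary map ∂_2: C_2 → C_1 maps a triangle to the signed sum of its edges. For instance
  ∂[0,4,6] = [4,6] − [0,6] + [0,4],
  ∂[4,6,7] = [6,7] − [4,7] + [4,6].
The 30×20 boundary matrix has rank 20 and Smith normal form diag(1,1,1,1,1,1,1,1,1,1,1,1,1,1,1,1,1,1,1,2).

Now H_k = ker ∂_k / im ∂_{k+1}, so:

  H_0: rank C_0 − rank ∂_1 = 10 − 9 = 1, and the invariant factors of ∂_1 are all 1, so H_0 = Z.
  H_1: rank ker ∂_1 − rank ∂_2 = (30 − 9) − 20 = 1, and ∂_2 has invariant factor 2 > 1, so H_1 = Z ⊕ Z/2Z.
  H_2: rank ker ∂_2 − rank ∂_3 = (20 − 20) − 0 = 0, and there is no ∂_3, so H_2 = 0.

H_0 = Z,  H_1 = Z ⊕ Z/2Z,  H_2 = 0.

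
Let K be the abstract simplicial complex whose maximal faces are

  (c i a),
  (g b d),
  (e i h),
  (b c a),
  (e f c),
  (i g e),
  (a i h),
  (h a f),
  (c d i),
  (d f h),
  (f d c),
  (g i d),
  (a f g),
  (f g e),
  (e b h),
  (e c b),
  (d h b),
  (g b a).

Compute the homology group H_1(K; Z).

Order the vertices as a < b < c < d < e < f < g < h < i. Listing each simplex with vertices in this order, K has dimension 2 with simplices:

  0-simplices (9): a, b, c, d, e, f, g, h, i
  1-simplices (27): ab, ac, af, ag, ah, ai, bc, bd, be, bg, bh, cd, ce, cf, ci, df, dg, dh, di, ef, eg, eh, ei, fg, fh, gi, hi
  2-simplices (18): abc, abg, aci, afg, afh, ahi, bce, bdg, bdh, beh, cdf, cdi, cef, dfh, dgi, efg, egi, ehi

so the chain groups are C_0 ≅ Z^9, C_1 ≅ Z^27, C_2 ≅ Z^18.

∂_1: C_1 → C_0 is given by ∂[p,q] = [q] − [p]. For instance
  ∂cd = d − c.
As a 9×27 matrix over Z this has rank 8, with invariant factors (1,1,1,1,1,1,1,1).

∂_2: C_2 → C_1 maps a triangle to the signed sum of its edges. For instance
  ∂ahi = hi − ai + ah,
  ∂afg = fg − ag + af.
This gives a 27×18 integer matrix of rank 17; reducing to Smith normal form yields diagonal entries (1,1,1,1,1,1,1,1,1,1,1,1,1,1,1,1,1).

Computing H_k = (kernel of ∂_k) / (image of ∂_{k+1}):

  H_1: rank ker ∂_1 − rank ∂_2 = (27 − 8) − 17 = 2, and the invariant factors of ∂_2 are all 1, so H_1 ≅ Z^2.

H_1 ≅ Z^2.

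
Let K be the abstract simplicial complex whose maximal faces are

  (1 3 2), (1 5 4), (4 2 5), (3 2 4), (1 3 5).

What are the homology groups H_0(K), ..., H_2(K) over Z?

Take the total order 1 < 2 < 3 < 4 < 5 on the vertex set. Then K (dimension 2) consists of the simplices:

  0-simplices (5): [1], [2], [3], [4], [5]
  1-simplices (10): [1,2], [1,3], [1,4], [1,5], [2,3], [2,4], [2,5], [3,4], [3,5], [4,5]
  2-simplices (5): [1,2,3], [1,3,5], [1,4,5], [2,3,4], [2,4,5]

so the chain groups are C_0 ≅ Z^5, C_1 ≅ Z^10, C_2 ≅ Z^5.

Boundary ∂_1: C_1 → C_0 is given by ∂[p,q] = [q] − [p].
This gives a 5×10 integer matrix of rank 4; reducing to Smith normal form yields diagonal entries (1,1,1,1).

Boundary ∂_2: C_2 → C_1 acts by ∂[p,q,r] = [q,r] − [p,r] + [p,q]. For instance
  ∂[2,3,4] = [3,4] − [2,4] + [2,3],
  ∂[2,4,5] = [4,5] − [2,5] + [2,4].
The resulting 10×5 matrix has rank 5, and its Smith normal form has invariant factors (1,1,1,1,1).

Now H_k = ker ∂_k / im ∂_{k+1}, so:

  H_0: rank C_0 − rank ∂_1 = 5 − 4 = 1, and the invariant factors of ∂_1 are all 1, so H_0 = Z.
  H_1: rank ker ∂_1 − rank ∂_2 = (10 − 4) − 5 = 1, and the invariant factors of ∂_2 are all 1, so H_1 = Z.
  H_2: rank ker ∂_2 − rank ∂_3 = (5 − 5) − 0 = 0, and there is no ∂_3, so H_2 = 0.

(K is a triangulation of the Möbius band.)

H_0 ≅ Z,  H_1 ≅ Z,  H_2 = 0.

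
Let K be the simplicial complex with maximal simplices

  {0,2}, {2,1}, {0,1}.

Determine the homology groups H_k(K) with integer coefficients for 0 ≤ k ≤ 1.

H_0 = Z,  H_1 = Z.

Fix the vertex order 0 < 1 < 2 and write every simplex with vertices in increasing order. Then dim K = 1 and the simplices of K are:

  0-simplices (3): [0], [1], [2]
  1-simplices (3): [0,1], [0,2], [1,2]

so the chain groups are C_0 ≅ Z^3, C_1 ≅ Z^3.

Boundary ∂_1: C_1 → C_0 sends each edge [p,q] (with p < q) to q − p.
This gives a 3×3 integer matrix of rank 2; reducing to Smith normal form yields diagonal entries (1,1).

From H_k ≅ ker(∂_k) / im(∂_{k+1}) we obtain:

  H_0: rank C_0 − rank ∂_1 = 3 − 2 = 1, and the invariant factors of ∂_1 are all 1, so H_0 ≅ Z.
  H_1: rank ker ∂_1 − rank ∂_2 = (3 − 2) − 0 = 1, and there is no ∂_2, so H_1 ≅ Z.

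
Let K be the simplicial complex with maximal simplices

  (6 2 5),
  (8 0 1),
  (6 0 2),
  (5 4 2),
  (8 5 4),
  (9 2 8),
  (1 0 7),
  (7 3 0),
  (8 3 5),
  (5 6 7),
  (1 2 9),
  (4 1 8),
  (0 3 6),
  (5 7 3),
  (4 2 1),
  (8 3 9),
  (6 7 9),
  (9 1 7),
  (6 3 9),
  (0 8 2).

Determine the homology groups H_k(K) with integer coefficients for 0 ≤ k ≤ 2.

H_0 = Z,  H_1 = Z ⊕ Z_2,  H_2 = 0.

K has 10 vertices, 30 edges, 20 triangles.
rank ∂_0 = 0, rank ∂_1 = 9 ⇒ b_0 = 10 − 0 − 9 = 1; all invariant factors of ∂_1 are 1 so no torsion. So H_0 ≅ Z.
rank ∂_1 = 9, rank ∂_2 = 20 ⇒ b_1 = 30 − 9 − 20 = 1; ∂_2 has invariant factor(s) [2] giving torsion. So H_1 ≅ Z ⊕ Z_2.
rank ∂_2 = 20, rank ∂_3 = 0 ⇒ b_2 = 20 − 20 − 0 = 0. So H_2 ≅ 0.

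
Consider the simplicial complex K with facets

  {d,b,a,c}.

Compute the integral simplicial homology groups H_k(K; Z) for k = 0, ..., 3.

H_0 = Z,  H_1 = 0,  H_2 = 0,  H_3 = 0.

Fix the vertex order a < b < c < d and write every simplex with vertices in increasing order. Then dim K = 3 and the simplices of K are:

  0-simplices (4): a, b, c, d
  1-simplices (6): ab, ac, ad, bc, bd, cd
  2-simplices (4): abc, abd, acd, bcd
  3-simplices (1): abcd

so the chain groups are C_0 ≅ Z^4, C_1 ≅ Z^6, C_2 ≅ Z^4, C_3 ≅ Z^1.

The boundary map ∂_1: C_1 → C_0 is given by ∂[p,q] = [q] − [p].
As a 4×6 matrix over Z this has rank 3, with invariant factors (1,1,1).

The boundary map ∂_2: C_2 → C_1 maps a triangle to the signed sum of its edges. For instance
  ∂abd = bd − ad + ab,
  ∂bcd = cd − bd + bc.
This gives a 6×4 integer matrix of rank 3; reducing to Smith normal form yields diagonal entries (1,1,1).

The boundary map ∂_3: C_3 → C_2 sends each 3-simplex σ to the alternating sum Σ_i (−1)^i (σ with its i-th vertex removed). For instance
  ∂abcd = bcd − acd + abd − abc.
The resulting 4×1 matrix has rank 1, and its Smith normal form has invariant factors (1).

From H_k ≅ ker(∂_k) / im(∂_{k+1}) we obtain:

  H_0: rank C_0 − rank ∂_1 = 4 − 3 = 1, and the invariant factors of ∂_1 are all 1, so H_0 = Z.
  H_1: rank ker ∂_1 − rank ∂_2 = (6 − 3) − 3 = 0, and the invariant factors of ∂_2 are all 1, so H_1 = 0.
  H_2: rank ker ∂_2 − rank ∂_3 = (4 − 3) − 1 = 0, and the invariant factors of ∂_3 are all 1, so H_2 = 0.
  H_3: rank ker ∂_3 − rank ∂_4 = (1 − 1) − 0 = 0, and there is no ∂_4, so H_3 = 0.

As a check, the Euler characteristic is 4 − 6 + 4 − 1 = 1, which agrees with 1 − 0 + 0 − 0 = 1.
(K is a triangulation of the 3-simplex.)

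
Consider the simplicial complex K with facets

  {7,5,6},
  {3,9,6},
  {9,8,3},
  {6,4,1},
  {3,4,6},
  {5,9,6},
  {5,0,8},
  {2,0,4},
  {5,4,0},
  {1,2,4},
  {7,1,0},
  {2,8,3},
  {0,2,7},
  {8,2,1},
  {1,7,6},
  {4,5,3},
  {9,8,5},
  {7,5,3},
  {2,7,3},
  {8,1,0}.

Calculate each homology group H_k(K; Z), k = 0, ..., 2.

Fix the vertex order 0 < 1 < 2 < 3 < 4 < 5 < 6 < 7 < 8 < 9 and write every simplex with vertices in increasing order. Then dim K = 2 and the simplices of K are:

  0-simplices (10): [0], [1], [2], [3], [4], [5], [6], [7], [8], [9]
  1-simplices (30): (30 of them)
  2-simplices (20): (20 of them)

so the chain groups are C_0 ≅ Z^10, C_1 ≅ Z^30, C_2 ≅ Z^20.

Boundary ∂_1: C_1 → C_0 sends each edge [p,q] (with p < q) to q − p. For instance
  ∂[3,5] = [5] − [3].
As a 10×30 matrix over Z this has rank 9, with invariant factors (1,1,1,1,1,1,1,1,1).

The boundary map ∂_2: C_2 → C_1 sends each 2-simplex [p,q,r] to [q,r] − [p,r] + [p,q]. For instance
  ∂[0,4,5] = [4,5] − [0,5] + [0,4],
  ∂[0,5,8] = [5,8] − [0,8] + [0,5].
The resulting 30×20 matrix has rank 20, and its Smith normal form has invariant factors (1,1,1,1,1,1,1,1,1,1,1,1,1,1,1,1,1,1,1,2).

Computing H_k = (kernel of ∂_k) / (image of ∂_{k+1}):

  H_0: rank C_0 − rank ∂_1 = 10 − 9 = 1, and the invariant factors of ∂_1 are all 1, so H_0 = Z.
  H_1: rank ker ∂_1 − rank ∂_2 = (30 − 9) − 20 = 1, and ∂_2 has invariant factor 2 > 1, so H_1 = Z ⊕ Z/2Z.
  H_2: rank ker ∂_2 − rank ∂_3 = (20 − 20) − 0 = 0, and there is no ∂_3, so H_2 = 0.

H_0 = Z,  H_1 = Z ⊕ Z/2Z,  H_2 = 0.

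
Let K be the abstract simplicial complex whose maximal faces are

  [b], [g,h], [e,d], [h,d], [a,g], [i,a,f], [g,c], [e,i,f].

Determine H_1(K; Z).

H_1 ≅ Z.

Order the vertices as a < b < c < d < e < f < g < h < i. Listing each simplex with vertices in this order, K has dimension 2 with simplices:

  0-simplices (9): a, b, c, d, e, f, g, h, i
  1-simplices (10): af, ag, ai, cg, de, dh, ef, ei, fi, gh
  2-simplices (2): afi, efi

giving chain groups C_0 ≅ Z^9, C_1 ≅ Z^10, C_2 ≅ Z^2.

The boundary map ∂_1: C_1 → C_0 is given by ∂[p,q] = [q] − [p].
The 9×10 boundary matrix has rank 7 and Smith normal form diag(1,1,1,1,1,1,1).

∂_2: C_2 → C_1 sends each 2-simplex [p,q,r] to [q,r] − [p,r] + [p,q]. For instance
  ∂efi = fi − ei + ef,
  ∂afi = fi − ai + af.
The 10×2 boundary matrix has rank 2 and Smith normal form diag(1,1).

Computing H_k = (kernel of ∂_k) / (image of ∂_{k+1}):

  H_1: rank ker ∂_1 − rank ∂_2 = (10 − 7) − 2 = 1, and the invariant factors of ∂_2 are all 1, so H_1 = Z.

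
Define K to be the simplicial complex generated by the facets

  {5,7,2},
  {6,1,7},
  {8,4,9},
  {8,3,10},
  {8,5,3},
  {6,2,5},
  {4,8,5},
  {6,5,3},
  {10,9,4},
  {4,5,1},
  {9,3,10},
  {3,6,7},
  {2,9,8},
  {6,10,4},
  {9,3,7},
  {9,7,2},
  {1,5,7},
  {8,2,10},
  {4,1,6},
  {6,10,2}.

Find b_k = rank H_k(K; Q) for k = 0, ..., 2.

Take the total order 1 < 2 < 3 < 4 < 5 < 6 < 7 < 8 < 9 < 10 on the vertex set. Then K (dimension 2) consists of the simplices:

  0-simplices (10): [1], [2], [3], [4], [5], [6], [7], [8], [9], [10]
  1-simplices (30): (30 of them)
  2-simplices (20): (20 of them)

giving chain groups C_0 ≅ Z^10, C_1 ≅ Z^30, C_2 ≅ Z^20.

Boundary ∂_1: C_1 → C_0 is given by ∂[p,q] = [q] − [p].
The 10×30 boundary matrix has rank 9 and Smith normal form diag(1,1,1,1,1,1,1,1,1).

The boundary map ∂_2: C_2 → C_1 maps a triangle to the signed sum of its edges. For instance
  ∂[4,5,8] = [5,8] − [4,8] + [4,5],
  ∂[3,9,10] = [9,10] − [3,10] + [3,9].
The resulting 30×20 matrix has rank 20, and its Smith normal form has invariant factors (1,1,1,1,1,1,1,1,1,1,1,1,1,1,1,1,1,1,1,2).

Reading off H_k = ker ∂_k / im ∂_{k+1}:

  H_0: rank C_0 − rank ∂_1 = 10 − 9 = 1, and the invariant factors of ∂_1 are all 1, so H_0 = Z.
  H_1: rank ker ∂_1 − rank ∂_2 = (30 − 9) − 20 = 1, and ∂_2 has invariant factor 2 > 1, so H_1 = Z ⊕ Z/2.
  H_2: rank ker ∂_2 − rank ∂_3 = (20 − 20) − 0 = 0, and there is no ∂_3, so H_2 = 0.

As a check, the Euler characteristic is 10 − 30 + 20 = 0, which agrees with 1 − 1 + 0 = 0.

Hence the Betti numbers are b_0 = 1, b_1 = 1, b_2 = 0.

b_0 = 1, b_1 = 1, b_2 = 0.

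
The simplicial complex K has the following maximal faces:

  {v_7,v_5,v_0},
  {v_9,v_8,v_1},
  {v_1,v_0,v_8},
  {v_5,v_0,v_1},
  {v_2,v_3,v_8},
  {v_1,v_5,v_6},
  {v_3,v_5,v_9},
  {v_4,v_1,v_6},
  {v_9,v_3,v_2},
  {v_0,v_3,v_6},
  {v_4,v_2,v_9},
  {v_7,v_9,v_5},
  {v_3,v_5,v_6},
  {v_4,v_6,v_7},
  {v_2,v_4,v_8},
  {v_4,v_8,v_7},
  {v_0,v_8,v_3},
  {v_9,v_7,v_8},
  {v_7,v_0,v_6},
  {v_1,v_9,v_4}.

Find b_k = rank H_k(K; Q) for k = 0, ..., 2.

b_0 = 1, b_1 = 1, b_2 = 0.

Take the total order v_0 < v_1 < v_2 < v_3 < v_4 < v_5 < v_6 < v_7 < v_8 < v_9 on the vertex set. Then K (dimension 2) consists of the simplices:

  0-simplices (10): [v_0], [v_1], [v_2], [v_3], [v_4], [v_5], [v_6], [v_7], [v_8], [v_9]
  1-simplices (30): (30 of them)
  2-simplices (20): (20 of them)

Hence C_0 ≅ Z^10, C_1 ≅ Z^30, C_2 ≅ Z^20.

∂_1: C_1 → C_0 is given by ∂[p,q] = [q] − [p].
The 10×30 boundary matrix has rank 9 and Smith normal form diag(1,1,1,1,1,1,1,1,1).

The boundary map ∂_2: C_2 → C_1 sends each 2-simplex [p,q,r] to [q,r] − [p,r] + [p,q]. For instance
  ∂[v_3,v_5,v_6] = [v_5,v_6] − [v_3,v_6] + [v_3,v_5],
  ∂[v_2,v_3,v_9] = [v_3,v_9] − [v_2,v_9] + [v_2,v_3].
The 30×20 boundary matrix has rank 20 and Smith normal form diag(1,1,1,1,1,1,1,1,1,1,1,1,1,1,1,1,1,1,1,2).

Now H_k = ker ∂_k / im ∂_{k+1}, so:

  H_0: rank C_0 − rank ∂_1 = 10 − 9 = 1, and the invariant factors of ∂_1 are all 1, so H_0 ≅ Z.
  H_1: rank ker ∂_1 − rank ∂_2 = (30 − 9) − 20 = 1, and ∂_2 has invariant factor 2 > 1, so H_1 ≅ Z ⊕ Z/2.
  H_2: rank ker ∂_2 − rank ∂_3 = (20 − 20) − 0 = 0, and there is no ∂_3, so H_2 ≅ 0.

(K is a triangulation of the Klein bottle.)

Hence the Betti numbers are b_0 = 1, b_1 = 1, b_2 = 0.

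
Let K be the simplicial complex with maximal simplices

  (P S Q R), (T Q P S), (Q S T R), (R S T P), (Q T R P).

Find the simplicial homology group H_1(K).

We work with the vertex ordering P < Q < R < S < T. The simplices of K, each written with vertices in increasing order, are:

  0-simplices (5): P, Q, R, S, T
  1-simplices (10): PQ, PR, PS, PT, QR, QS, QT, RS, RT, ST
  2-simplices (10): PQR, PQS, PQT, PRS, PRT, PST, QRS, QRT, QST, RST
  3-simplices (5): PQRS, PQRT, PQST, PRST, QRST

Hence C_0 ≅ Z^5, C_1 ≅ Z^10, C_2 ≅ Z^10, C_3 ≅ Z^5.

The boundary map ∂_1: C_1 → C_0 sends each edge [p,q] (with p < q) to q − p. For instance
  ∂QR = R − Q.
The 5×10 boundary matrix has rank 4 and Smith normal form diag(1,1,1,1).

Boundary ∂_2: C_2 → C_1 acts by ∂[p,q,r] = [q,r] − [p,r] + [p,q]. For instance
  ∂PQR = QR − PR + PQ,
  ∂QST = ST − QT + QS.
As a 10×10 matrix over Z this has rank 6, with invariant factors (1,1,1,1,1,1).

The boundary map ∂_3: C_3 → C_2 sends each 3-simplex σ to the alternating sum Σ_i (−1)^i (σ with its i-th vertex removed). For instance
  ∂PQST = QST − PST + PQT − PQS,
  ∂PQRS = QRS − PRS + PQS − PQR.
As a 10×5 matrix over Z this has rank 4, with invariant factors (1,1,1,1).

Reading off H_k = ker ∂_k / im ∂_{k+1}:

  H_1: rank ker ∂_1 − rank ∂_2 = (10 − 4) − 6 = 0, and the invariant factors of ∂_2 are all 1, so H_1 = 0.

H_1 = 0.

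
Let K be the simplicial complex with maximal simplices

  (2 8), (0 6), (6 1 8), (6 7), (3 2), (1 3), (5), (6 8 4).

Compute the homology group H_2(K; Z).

Order the vertices as 0 < 1 < 2 < 3 < 4 < 5 < 6 < 7 < 8. Listing each simplex with vertices in this order, K has dimension 2 with simplices:

  0-simplices (9): [0], [1], [2], [3], [4], [5], [6], [7], [8]
  1-simplices (10): [0,6], [1,3], [1,6], [1,8], [2,3], [2,8], [4,6], [4,8], [6,7], [6,8]
  2-simplices (2): [1,6,8], [4,6,8]

Hence C_0 ≅ Z^9, C_1 ≅ Z^10, C_2 ≅ Z^2.

∂_1: C_1 → C_0 maps an edge to its endpoints' difference, ∂[p,q] = q − p. For instance
  ∂[1,8] = [8] − [1].
The 9×10 boundary matrix has rank 7 and Smith normal form diag(1,1,1,1,1,1,1).

∂_2: C_2 → C_1 sends each 2-simplex [p,q,r] to [q,r] − [p,r] + [p,q]. For instance
  ∂[4,6,8] = [6,8] − [4,8] + [4,6],
  ∂[1,6,8] = [6,8] − [1,8] + [1,6].
As a 10×2 matrix over Z this has rank 2, with invariant factors (1,1).

Computing H_k = (kernel of ∂_k) / (image of ∂_{k+1}):

  H_2: rank ker ∂_2 − rank ∂_3 = (2 − 2) − 0 = 0, and there is no ∂_3, so H_2 ≅ 0.

H_2 = 0.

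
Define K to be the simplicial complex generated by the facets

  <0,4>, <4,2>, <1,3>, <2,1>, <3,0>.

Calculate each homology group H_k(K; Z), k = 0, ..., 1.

H_0 = Z,  H_1 = Z.

Fix the vertex order 0 < 1 < 2 < 3 < 4 and write every simplex with vertices in increasing order. Then dim K = 1 and the simplices of K are:

  0-simplices (5): [0], [1], [2], [3], [4]
  1-simplices (5): [0,3], [0,4], [1,2], [1,3], [2,4]

so the chain groups are C_0 ≅ Z^5, C_1 ≅ Z^5.

The boundary map ∂_1: C_1 → C_0 is given by ∂[p,q] = [q] − [p]. For instance
  ∂[0,4] = [4] − [0].
As a 5×5 matrix over Z this has rank 4, with invariant factors (1,1,1,1).

From H_k ≅ ker(∂_k) / im(∂_{k+1}) we obtain:

  H_0: rank C_0 − rank ∂_1 = 5 − 4 = 1, and the invariant factors of ∂_1 are all 1, so H_0 = Z.
  H_1: rank ker ∂_1 − rank ∂_2 = (5 − 4) − 0 = 1, and there is no ∂_2, so H_1 = Z.

As a check, the Euler characteristic is 5 − 5 = 0, which agrees with 1 − 1 = 0.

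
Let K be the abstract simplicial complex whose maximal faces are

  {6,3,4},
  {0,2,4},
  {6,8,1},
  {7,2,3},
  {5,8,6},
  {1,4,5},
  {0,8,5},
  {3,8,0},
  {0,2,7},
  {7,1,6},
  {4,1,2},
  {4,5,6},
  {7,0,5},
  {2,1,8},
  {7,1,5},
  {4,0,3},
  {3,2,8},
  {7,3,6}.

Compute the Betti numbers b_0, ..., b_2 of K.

b_0 = 1, b_1 = 1, b_2 = 0.

Order the vertices as 0 < 1 < 2 < 3 < 4 < 5 < 6 < 7 < 8. Listing each simplex with vertices in this order, K has dimension 2 with simplices:

  0-simplices (9): [0], [1], [2], [3], [4], [5], [6], [7], [8]
  1-simplices (27): (27 of them)
  2-simplices (18): [0,2,4], [0,2,7], [0,3,4], [0,3,8], [0,5,7], [0,5,8], [1,2,4], [1,2,8], [1,4,5], [1,5,7], [1,6,7], [1,6,8], [2,3,7], [2,3,8], [3,4,6], [3,6,7], [4,5,6], [5,6,8]

so the chain groups are C_0 ≅ Z^9, C_1 ≅ Z^27, C_2 ≅ Z^18.

The boundary map ∂_1: C_1 → C_0 maps an edge to its endpoints' difference, ∂[p,q] = q − p.
As a 9×27 matrix over Z this has rank 8, with invariant factors (1,1,1,1,1,1,1,1).

Boundary ∂_2: C_2 → C_1 sends each 2-simplex [p,q,r] to [q,r] − [p,r] + [p,q]. For instance
  ∂[0,3,4] = [3,4] − [0,4] + [0,3],
  ∂[0,2,4] = [2,4] − [0,4] + [0,2].
The 27×18 boundary matrix has rank 18 and Smith normal form diag(1,1,1,1,1,1,1,1,1,1,1,1,1,1,1,1,1,2).

Reading off H_k = ker ∂_k / im ∂_{k+1}:

  H_0: rank C_0 − rank ∂_1 = 9 − 8 = 1, and the invariant factors of ∂_1 are all 1, so H_0 = Z.
  H_1: rank ker ∂_1 − rank ∂_2 = (27 − 8) − 18 = 1, and ∂_2 has invariant factor 2 > 1, so H_1 = Z ⊕ Z/2Z.
  H_2: rank ker ∂_2 − rank ∂_3 = (18 − 18) − 0 = 0, and there is no ∂_3, so H_2 = 0.

(K is a triangulation of the Klein bottle.)

Hence the Betti numbers are b_0 = 1, b_1 = 1, b_2 = 0.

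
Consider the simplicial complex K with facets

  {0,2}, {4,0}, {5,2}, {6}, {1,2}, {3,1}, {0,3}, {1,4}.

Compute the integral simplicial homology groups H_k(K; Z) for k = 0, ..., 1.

H_0 = Z^2,  H_1 = Z^2.

Take the total order 0 < 1 < 2 < 3 < 4 < 5 < 6 on the vertex set. Then K (dimension 1) consists of the simplices:

  0-simplices (7): [0], [1], [2], [3], [4], [5], [6]
  1-simplices (7): [0,2], [0,3], [0,4], [1,2], [1,3], [1,4], [2,5]

Hence C_0 ≅ Z^7, C_1 ≅ Z^7.

Boundary ∂_1: C_1 → C_0 maps an edge to its endpoints' difference, ∂[p,q] = q − p. For instance
  ∂[1,2] = [2] − [1].
As a 7×7 matrix over Z this has rank 5, with invariant factors (1,1,1,1,1).

Now H_k = ker ∂_k / im ∂_{k+1}, so:

  H_0: rank C_0 − rank ∂_1 = 7 − 5 = 2, and the invariant factors of ∂_1 are all 1, so H_0 = Z^2.
  H_1: rank ker ∂_1 − rank ∂_2 = (7 − 5) − 0 = 2, and there is no ∂_2, so H_1 = Z^2.

As a check, the Euler characteristic is 7 − 7 = 0, which agrees with 2 − 2 = 0.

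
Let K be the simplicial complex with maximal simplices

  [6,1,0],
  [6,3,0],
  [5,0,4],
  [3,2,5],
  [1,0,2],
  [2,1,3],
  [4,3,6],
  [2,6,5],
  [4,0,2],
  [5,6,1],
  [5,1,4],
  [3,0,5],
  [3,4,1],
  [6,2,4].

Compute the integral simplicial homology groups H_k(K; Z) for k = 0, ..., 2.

K has 7 vertices, 21 edges, 14 triangles.
rank ∂_0 = 0, rank ∂_1 = 6 ⇒ b_0 = 7 − 0 − 6 = 1; all invariant factors of ∂_1 are 1 so no torsion. So H_0 = Z.
rank ∂_1 = 6, rank ∂_2 = 13 ⇒ b_1 = 21 − 6 − 13 = 2; all invariant factors of ∂_2 are 1 so no torsion. So H_1 = Z^2.
rank ∂_2 = 13, rank ∂_3 = 0 ⇒ b_2 = 14 − 13 − 0 = 1. So H_2 = Z.

H_0 = Z,  H_1 = Z^2,  H_2 = Z.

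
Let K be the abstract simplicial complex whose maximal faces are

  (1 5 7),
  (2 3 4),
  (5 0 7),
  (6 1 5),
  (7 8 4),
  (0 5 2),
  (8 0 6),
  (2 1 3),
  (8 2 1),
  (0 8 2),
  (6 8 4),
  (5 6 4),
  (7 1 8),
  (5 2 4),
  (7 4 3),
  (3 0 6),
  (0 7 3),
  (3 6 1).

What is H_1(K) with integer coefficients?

Take the total order 0 < 1 < 2 < 3 < 4 < 5 < 6 < 7 < 8 on the vertex set. Then K (dimension 2) consists of the simplices:

  0-simplices (9): [0], [1], [2], [3], [4], [5], [6], [7], [8]
  1-simplices (27): (27 of them)
  2-simplices (18): [0,2,5], [0,2,8], [0,3,6], [0,3,7], [0,5,7], [0,6,8], [1,2,3], [1,2,8], [1,3,6], [1,5,6], [1,5,7], [1,7,8], [2,3,4], [2,4,5], [3,4,7], [4,5,6], [4,6,8], [4,7,8]

so the chain groups are C_0 ≅ Z^9, C_1 ≅ Z^27, C_2 ≅ Z^18.

Boundary ∂_1: C_1 → C_0 sends each edge [p,q] (with p < q) to q − p.
As a 9×27 matrix over Z this has rank 8, with invariant factors (1,1,1,1,1,1,1,1).

The boundary map ∂_2: C_2 → C_1 sends each 2-simplex [p,q,r] to [q,r] − [p,r] + [p,q]. For instance
  ∂[0,5,7] = [5,7] − [0,7] + [0,5],
  ∂[2,3,4] = [3,4] − [2,4] + [2,3].
The 27×18 boundary matrix has rank 17 and Smith normal form diag(1,1,1,1,1,1,1,1,1,1,1,1,1,1,1,1,1).

Computing H_k = (kernel of ∂_k) / (image of ∂_{k+1}):

  H_1: rank ker ∂_1 − rank ∂_2 = (27 − 8) − 17 = 2, and the invariant factors of ∂_2 are all 1, so H_1 = Z^2.

H_1 ≅ Z^2.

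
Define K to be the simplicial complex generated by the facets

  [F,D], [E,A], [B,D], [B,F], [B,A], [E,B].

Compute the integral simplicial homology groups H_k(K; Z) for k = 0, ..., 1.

H_0 ≅ Z,  H_1 ≅ Z^2.

We work with the vertex ordering A < B < D < E < F. The simplices of K, each written with vertices in increasing order, are:

  0-simplices (5): A, B, D, E, F
  1-simplices (6): AB, AE, BD, BE, BF, DF

Hence C_0 ≅ Z^5, C_1 ≅ Z^6.

Boundary ∂_1: C_1 → C_0 is given by ∂[p,q] = [q] − [p].
The resulting 5×6 matrix has rank 4, and its Smith normal form has invariant factors (1,1,1,1).

Computing H_k = (kernel of ∂_k) / (image of ∂_{k+1}):

  H_0: rank C_0 − rank ∂_1 = 5 − 4 = 1, and the invariant factors of ∂_1 are all 1, so H_0 ≅ Z.
  H_1: rank ker ∂_1 − rank ∂_2 = (6 − 4) − 0 = 2, and there is no ∂_2, so H_1 ≅ Z^2.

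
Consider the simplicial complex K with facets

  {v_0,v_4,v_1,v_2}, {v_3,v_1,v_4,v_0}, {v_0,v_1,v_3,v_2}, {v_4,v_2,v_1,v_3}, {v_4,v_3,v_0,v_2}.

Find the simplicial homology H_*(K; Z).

Fix the vertex order v_0 < v_1 < v_2 < v_3 < v_4 and write every simplex with vertices in increasing order. Then dim K = 3 and the simplices of K are:

  0-simplices (5): [v_0], [v_1], [v_2], [v_3], [v_4]
  1-simplices (10): [v_0,v_1], [v_0,v_2], [v_0,v_3], [v_0,v_4], [v_1,v_2], [v_1,v_3], [v_1,v_4], [v_2,v_3], [v_2,v_4], [v_3,v_4]
  2-simplices (10): [v_0,v_1,v_2], [v_0,v_1,v_3], [v_0,v_1,v_4], [v_0,v_2,v_3], [v_0,v_2,v_4], [v_0,v_3,v_4], [v_1,v_2,v_3], [v_1,v_2,v_4], [v_1,v_3,v_4], [v_2,v_3,v_4]
  3-simplices (5): [v_0,v_1,v_2,v_3], [v_0,v_1,v_2,v_4], [v_0,v_1,v_3,v_4], [v_0,v_2,v_3,v_4], [v_1,v_2,v_3,v_4]

giving chain groups C_0 ≅ Z^5, C_1 ≅ Z^10, C_2 ≅ Z^10, C_3 ≅ Z^5.

The boundary map ∂_1: C_1 → C_0 maps an edge to its endpoints' difference, ∂[p,q] = q − p.
As a 5×10 matrix over Z this has rank 4, with invariant factors (1,1,1,1).

∂_2: C_2 → C_1 sends each 2-simplex [p,q,r] to [q,r] − [p,r] + [p,q]. For instance
  ∂[v_0,v_3,v_4] = [v_3,v_4] − [v_0,v_4] + [v_0,v_3],
  ∂[v_2,v_3,v_4] = [v_3,v_4] − [v_2,v_4] + [v_2,v_3].
The 10×10 boundary matrix has rank 6 and Smith normal form diag(1,1,1,1,1,1).

Boundary ∂_3: C_3 → C_2 sends each 3-simplex σ to the alternating sum Σ_i (−1)^i (σ with its i-th vertex removed). For instance
  ∂[v_0,v_1,v_2,v_4] = [v_1,v_2,v_4] − [v_0,v_2,v_4] + [v_0,v_1,v_4] − [v_0,v_1,v_2],
  ∂[v_0,v_2,v_3,v_4] = [v_2,v_3,v_4] − [v_0,v_3,v_4] + [v_0,v_2,v_4] − [v_0,v_2,v_3].
This gives a 10×5 integer matrix of rank 4; reducing to Smith normal form yields diagonal entries (1,1,1,1).

Now H_k = ker ∂_k / im ∂_{k+1}, so:

  H_0: rank C_0 − rank ∂_1 = 5 − 4 = 1, and the invariant factors of ∂_1 are all 1, so H_0 = Z.
  H_1: rank ker ∂_1 − rank ∂_2 = (10 − 4) − 6 = 0, and the invariant factors of ∂_2 are all 1, so H_1 = 0.
  H_2: rank ker ∂_2 − rank ∂_3 = (10 − 6) − 4 = 0, and the invariant factors of ∂_3 are all 1, so H_2 = 0.
  H_3: rank ker ∂_3 − rank ∂_4 = (5 − 4) − 0 = 1, and there is no ∂_4, so H_3 = Z.

H_0 ≅ Z,  H_1 = 0,  H_2 = 0,  H_3 ≅ Z.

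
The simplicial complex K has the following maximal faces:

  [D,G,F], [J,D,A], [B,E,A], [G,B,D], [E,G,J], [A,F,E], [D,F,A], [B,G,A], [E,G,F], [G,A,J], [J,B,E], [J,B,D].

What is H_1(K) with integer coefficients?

Fix the vertex order A < B < D < E < F < G < J and write every simplex with vertices in increasing order. Then dim K = 2 and the simplices of K are:

  0-simplices (7): A, B, D, E, F, G, J
  1-simplices (18): AB, AD, AE, AF, AG, AJ, BD, BE, BG, BJ, DF, DG, DJ, EF, EG, EJ, FG, GJ
  2-simplices (12): ABE, ABG, ADF, ADJ, AEF, AGJ, BDG, BDJ, BEJ, DFG, EFG, EGJ

Hence C_0 ≅ Z^7, C_1 ≅ Z^18, C_2 ≅ Z^12.

∂_1: C_1 → C_0 sends each edge [p,q] (with p < q) to q − p. For instance
  ∂BD = D − B.
The 7×18 boundary matrix has rank 6 and Smith normal form diag(1,1,1,1,1,1).

∂_2: C_2 → C_1 acts by ∂[p,q,r] = [q,r] − [p,r] + [p,q]. For instance
  ∂DFG = FG − DG + DF,
  ∂AEF = EF − AF + AE.
The 18×12 boundary matrix has rank 12 and Smith normal form diag(1,1,1,1,1,1,1,1,1,1,1,2).

From H_k ≅ ker(∂_k) / im(∂_{k+1}) we obtain:

  H_1: rank ker ∂_1 − rank ∂_2 = (18 − 6) − 12 = 0, and ∂_2 has invariant factor 2 > 1, so H_1 ≅ Z/2.

H_1 = Z/2.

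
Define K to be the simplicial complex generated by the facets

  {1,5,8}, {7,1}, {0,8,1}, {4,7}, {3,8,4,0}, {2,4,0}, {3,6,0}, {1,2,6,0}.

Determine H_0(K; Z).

We work with the vertex ordering 0 < 1 < 2 < 3 < 4 < 5 < 6 < 7 < 8. The simplices of K, each written with vertices in increasing order, are:

  0-simplices (9): [0], [1], [2], [3], [4], [5], [6], [7], [8]
  1-simplices (19): [0,1], [0,2], [0,3], [0,4], [0,6], [0,8], [1,2], [1,5], [1,6], [1,7], [1,8], [2,4], [2,6], [3,4], [3,6], [3,8], [4,7], [4,8], [5,8]
  2-simplices (12): [0,1,2], [0,1,6], [0,1,8], [0,2,4], [0,2,6], [0,3,4], [0,3,6], [0,3,8], [0,4,8], [1,2,6], [1,5,8], [3,4,8]
  3-simplices (2): [0,1,2,6], [0,3,4,8]

so the chain groups are C_0 ≅ Z^9, C_1 ≅ Z^19, C_2 ≅ Z^12, C_3 ≅ Z^2.

The boundary map ∂_1: C_1 → C_0 maps an edge to its endpoints' difference, ∂[p,q] = q − p. For instance
  ∂[4,7] = [7] − [4].
This gives a 9×19 integer matrix of rank 8; reducing to Smith normal form yields diagonal entries (1,1,1,1,1,1,1,1).

∂_2: C_2 → C_1 sends each 2-simplex [p,q,r] to [q,r] − [p,r] + [p,q]. For instance
  ∂[0,2,6] = [2,6] − [0,6] + [0,2],
  ∂[0,1,6] = [1,6] − [0,6] + [0,1].
The resulting 19×12 matrix has rank 10, and its Smith normal form has invariant factors (1,1,1,1,1,1,1,1,1,1).

The boundary map ∂_3: C_3 → C_2 sends each 3-simplex σ to the alternating sum Σ_i (−1)^i (σ with its i-th vertex removed). For instance
  ∂[0,1,2,6] = [1,2,6] − [0,2,6] + [0,1,6] − [0,1,2],
  ∂[0,3,4,8] = [3,4,8] − [0,4,8] + [0,3,8] − [0,3,4].
The 12×2 boundary matrix has rank 2 and Smith normal form diag(1,1).

Computing H_k = (kernel of ∂_k) / (image of ∂_{k+1}):

  H_0: rank C_0 − rank ∂_1 = 9 − 8 = 1, and the invariant factors of ∂_1 are all 1, so H_0 ≅ Z.

H_0 = Z.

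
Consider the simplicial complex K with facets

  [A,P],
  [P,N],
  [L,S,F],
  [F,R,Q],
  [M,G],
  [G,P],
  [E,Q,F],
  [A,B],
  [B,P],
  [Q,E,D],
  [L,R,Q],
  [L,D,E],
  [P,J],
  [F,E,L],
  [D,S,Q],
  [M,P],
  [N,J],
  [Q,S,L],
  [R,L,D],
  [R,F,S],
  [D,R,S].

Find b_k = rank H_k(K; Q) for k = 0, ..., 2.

K has 14 vertices, 27 edges, 12 triangles.
rank ∂_0 = 0, rank ∂_1 = 12 ⇒ b_0 = 14 − 0 − 12 = 2; all invariant factors of ∂_1 are 1 so no torsion. So H_0 ≅ Z^2.
rank ∂_1 = 12, rank ∂_2 = 12 ⇒ b_1 = 27 − 12 − 12 = 3; ∂_2 has invariant factor(s) [2] giving torsion. So H_1 ≅ Z^3 ⊕ Z/2Z.
rank ∂_2 = 12, rank ∂_3 = 0 ⇒ b_2 = 12 − 12 − 0 = 0. So H_2 ≅ 0.

b_0 = 2, b_1 = 3, b_2 = 0.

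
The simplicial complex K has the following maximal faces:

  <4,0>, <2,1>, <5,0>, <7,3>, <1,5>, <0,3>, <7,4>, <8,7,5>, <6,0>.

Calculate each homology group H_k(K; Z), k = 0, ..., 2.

H_0 = Z,  H_1 = Z^2,  H_2 = 0.

We work with the vertex ordering 0 < 1 < 2 < 3 < 4 < 5 < 6 < 7 < 8. The simplices of K, each written with vertices in increasing order, are:

  0-simplices (9): [0], [1], [2], [3], [4], [5], [6], [7], [8]
  1-simplices (11): [0,3], [0,4], [0,5], [0,6], [1,2], [1,5], [3,7], [4,7], [5,7], [5,8], [7,8]
  2-simplices (1): [5,7,8]

Hence C_0 ≅ Z^9, C_1 ≅ Z^11, C_2 ≅ Z^1.

∂_1: C_1 → C_0 is given by ∂[p,q] = [q] − [p]. For instance
  ∂[5,8] = [8] − [5].
The resulting 9×11 matrix has rank 8, and its Smith normal form has invariant factors (1,1,1,1,1,1,1,1).

The boundary map ∂_2: C_2 → C_1 maps a triangle to the signed sum of its edges. For instance
  ∂[5,7,8] = [7,8] − [5,8] + [5,7].
The resulting 11×1 matrix has rank 1, and its Smith normal form has invariant factors (1).

Now H_k = ker ∂_k / im ∂_{k+1}, so:

  H_0: rank C_0 − rank ∂_1 = 9 − 8 = 1, and the invariant factors of ∂_1 are all 1, so H_0 ≅ Z.
  H_1: rank ker ∂_1 − rank ∂_2 = (11 − 8) − 1 = 2, and the invariant factors of ∂_2 are all 1, so H_1 ≅ Z^2.
  H_2: rank ker ∂_2 − rank ∂_3 = (1 − 1) − 0 = 0, and there is no ∂_3, so H_2 ≅ 0.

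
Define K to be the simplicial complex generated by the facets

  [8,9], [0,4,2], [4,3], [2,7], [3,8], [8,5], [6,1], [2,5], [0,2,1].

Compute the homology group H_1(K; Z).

Order the vertices as 0 < 1 < 2 < 3 < 4 < 5 < 6 < 7 < 8 < 9. Listing each simplex with vertices in this order, K has dimension 2 with simplices:

  0-simplices (10): [0], [1], [2], [3], [4], [5], [6], [7], [8], [9]
  1-simplices (12): [0,1], [0,2], [0,4], [1,2], [1,6], [2,4], [2,5], [2,7], [3,4], [3,8], [5,8], [8,9]
  2-simplices (2): [0,1,2], [0,2,4]

Hence C_0 ≅ Z^10, C_1 ≅ Z^12, C_2 ≅ Z^2.

∂_1: C_1 → C_0 maps an edge to its endpoints' difference, ∂[p,q] = q − p.
As a 10×12 matrix over Z this has rank 9, with invariant factors (1,1,1,1,1,1,1,1,1).

∂_2: C_2 → C_1 acts by ∂[p,q,r] = [q,r] − [p,r] + [p,q]. For instance
  ∂[0,1,2] = [1,2] − [0,2] + [0,1],
  ∂[0,2,4] = [2,4] − [0,4] + [0,2].
The resulting 12×2 matrix has rank 2, and its Smith normal form has invariant factors (1,1).

Now H_k = ker ∂_k / im ∂_{k+1}, so:

  H_1: rank ker ∂_1 − rank ∂_2 = (12 − 9) − 2 = 1, and the invariant factors of ∂_2 are all 1, so H_1 = Z.

H_1 = Z.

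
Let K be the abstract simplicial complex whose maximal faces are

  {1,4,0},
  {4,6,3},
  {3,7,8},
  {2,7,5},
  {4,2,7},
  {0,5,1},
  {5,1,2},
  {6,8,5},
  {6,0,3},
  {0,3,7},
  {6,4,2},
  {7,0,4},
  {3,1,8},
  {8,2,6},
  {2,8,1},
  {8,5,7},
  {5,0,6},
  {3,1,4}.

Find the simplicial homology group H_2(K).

H_2 ≅ 0.

Fix the vertex order 0 < 1 < 2 < 3 < 4 < 5 < 6 < 7 < 8 and write every simplex with vertices in increasing order. Then dim K = 2 and the simplices of K are:

  0-simplices (9): [0], [1], [2], [3], [4], [5], [6], [7], [8]
  1-simplices (27): (27 of them)
  2-simplices (18): [0,1,4], [0,1,5], [0,3,6], [0,3,7], [0,4,7], [0,5,6], [1,2,5], [1,2,8], [1,3,4], [1,3,8], [2,4,6], [2,4,7], [2,5,7], [2,6,8], [3,4,6], [3,7,8], [5,6,8], [5,7,8]

Hence C_0 ≅ Z^9, C_1 ≅ Z^27, C_2 ≅ Z^18.

Boundary ∂_1: C_1 → C_0 is given by ∂[p,q] = [q] − [p].
As a 9×27 matrix over Z this has rank 8, with invariant factors (1,1,1,1,1,1,1,1).

∂_2: C_2 → C_1 acts by ∂[p,q,r] = [q,r] − [p,r] + [p,q]. For instance
  ∂[2,5,7] = [5,7] − [2,7] + [2,5],
  ∂[0,1,4] = [1,4] − [0,4] + [0,1].
The resulting 27×18 matrix has rank 18, and its Smith normal form has invariant factors (1,1,1,1,1,1,1,1,1,1,1,1,1,1,1,1,1,2).

Computing H_k = (kernel of ∂_k) / (image of ∂_{k+1}):

  H_2: rank ker ∂_2 − rank ∂_3 = (18 − 18) − 0 = 0, and there is no ∂_3, so H_2 ≅ 0.

(K is a triangulation of the Klein bottle.)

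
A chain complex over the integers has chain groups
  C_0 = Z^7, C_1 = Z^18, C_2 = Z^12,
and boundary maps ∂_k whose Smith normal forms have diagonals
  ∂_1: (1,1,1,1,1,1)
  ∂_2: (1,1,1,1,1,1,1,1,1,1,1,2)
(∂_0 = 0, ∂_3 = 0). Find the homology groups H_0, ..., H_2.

H_0: b_0 = 7 − 0 − 6 = 1; torsion from ∂_1 factors > 1: none. So H_0 ≅ Z.
H_1: b_1 = 18 − 6 − 12 = 0; torsion from ∂_2 factors > 1: [2]. So H_1 ≅ Z/2Z.
H_2: b_2 = 12 − 12 − 0 = 0; torsion from ∂_3 factors > 1: none. So H_2 ≅ 0.

H_0 ≅ Z,  H_1 ≅ Z/2Z,  H_2 = 0.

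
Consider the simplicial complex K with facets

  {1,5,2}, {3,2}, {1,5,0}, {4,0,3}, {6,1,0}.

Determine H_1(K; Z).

H_1 = Z.

K has 7 vertices, 11 edges, 4 triangles.
rank ∂_1 = 6, rank ∂_2 = 4 ⇒ b_1 = 11 − 6 − 4 = 1; all invariant factors of ∂_2 are 1 so no torsion. So H_1 = Z.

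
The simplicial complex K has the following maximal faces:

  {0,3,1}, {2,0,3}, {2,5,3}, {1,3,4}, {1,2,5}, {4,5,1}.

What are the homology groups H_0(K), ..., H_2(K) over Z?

H_0 ≅ Z,  H_1 ≅ Z,  H_2 = 0.

Take the total order 0 < 1 < 2 < 3 < 4 < 5 on the vertex set. Then K (dimension 2) consists of the simplices:

  0-simplices (6): [0], [1], [2], [3], [4], [5]
  1-simplices (12): [0,1], [0,2], [0,3], [1,2], [1,3], [1,4], [1,5], [2,3], [2,5], [3,4], [3,5], [4,5]
  2-simplices (6): [0,1,3], [0,2,3], [1,2,5], [1,3,4], [1,4,5], [2,3,5]

so the chain groups are C_0 ≅ Z^6, C_1 ≅ Z^12, C_2 ≅ Z^6.

Boundary ∂_1: C_1 → C_0 is given by ∂[p,q] = [q] − [p].
As a 6×12 matrix over Z this has rank 5, with invariant factors (1,1,1,1,1).

∂_2: C_2 → C_1 acts by ∂[p,q,r] = [q,r] − [p,r] + [p,q]. For instance
  ∂[0,1,3] = [1,3] − [0,3] + [0,1],
  ∂[0,2,3] = [2,3] − [0,3] + [0,2].
This gives a 12×6 integer matrix of rank 6; reducing to Smith normal form yields diagonal entries (1,1,1,1,1,1).

From H_k ≅ ker(∂_k) / im(∂_{k+1}) we obtain:

  H_0: rank C_0 − rank ∂_1 = 6 − 5 = 1, and the invariant factors of ∂_1 are all 1, so H_0 ≅ Z.
  H_1: rank ker ∂_1 − rank ∂_2 = (12 − 5) − 6 = 1, and the invariant factors of ∂_2 are all 1, so H_1 ≅ Z.
  H_2: rank ker ∂_2 − rank ∂_3 = (6 − 6) − 0 = 0, and there is no ∂_3, so H_2 ≅ 0.

As a check, the Euler characteristic is 6 − 12 + 6 = 0, which agrees with 1 − 1 + 0 = 0.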